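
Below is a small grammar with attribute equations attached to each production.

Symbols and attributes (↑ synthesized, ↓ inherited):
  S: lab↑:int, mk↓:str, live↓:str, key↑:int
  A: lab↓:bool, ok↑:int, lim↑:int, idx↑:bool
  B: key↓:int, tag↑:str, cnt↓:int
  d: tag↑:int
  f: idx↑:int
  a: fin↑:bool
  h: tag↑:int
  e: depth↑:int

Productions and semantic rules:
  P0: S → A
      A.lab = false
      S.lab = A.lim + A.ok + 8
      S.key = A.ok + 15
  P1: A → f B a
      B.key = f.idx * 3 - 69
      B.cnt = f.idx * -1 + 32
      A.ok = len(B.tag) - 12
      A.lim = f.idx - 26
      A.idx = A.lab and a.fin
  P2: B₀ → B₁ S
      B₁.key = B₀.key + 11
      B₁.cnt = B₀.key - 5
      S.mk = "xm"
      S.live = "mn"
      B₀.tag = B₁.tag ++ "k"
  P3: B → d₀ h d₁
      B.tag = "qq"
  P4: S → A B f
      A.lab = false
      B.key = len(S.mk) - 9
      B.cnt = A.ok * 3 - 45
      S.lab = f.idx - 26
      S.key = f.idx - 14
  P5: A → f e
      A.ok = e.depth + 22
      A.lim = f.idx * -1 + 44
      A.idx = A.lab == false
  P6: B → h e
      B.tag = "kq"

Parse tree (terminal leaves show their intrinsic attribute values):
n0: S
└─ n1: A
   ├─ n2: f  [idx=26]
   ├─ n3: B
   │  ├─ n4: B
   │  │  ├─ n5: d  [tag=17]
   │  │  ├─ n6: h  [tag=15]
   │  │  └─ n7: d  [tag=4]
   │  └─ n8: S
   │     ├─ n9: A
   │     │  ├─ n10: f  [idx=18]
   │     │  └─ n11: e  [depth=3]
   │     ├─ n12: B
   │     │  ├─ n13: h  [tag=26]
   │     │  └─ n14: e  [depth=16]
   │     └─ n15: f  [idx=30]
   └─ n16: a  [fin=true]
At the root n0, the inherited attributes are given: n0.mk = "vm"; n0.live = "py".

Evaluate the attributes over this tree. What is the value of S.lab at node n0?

-1

1. n0.mk = "vm"  [given at root]
2. n0.live = "py"  [given at root]
3. n1.lab = false  [false]
4. n2.idx = 26  [terminal]
5. n3.key = 9  [f.idx * 3 - 69]
6. n3.cnt = 6  [f.idx * -1 + 32]
7. n4.key = 20  [B₀.key + 11]
8. n4.cnt = 4  [B₀.key - 5]
9. n5.tag = 17  [terminal]
10. n6.tag = 15  [terminal]
11. n7.tag = 4  [terminal]
12. n4.tag = "qq"  ["qq"]
13. n8.mk = "xm"  ["xm"]
14. n8.live = "mn"  ["mn"]
15. n9.lab = false  [false]
16. n10.idx = 18  [terminal]
17. n11.depth = 3  [terminal]
18. n9.ok = 25  [e.depth + 22]
19. n9.lim = 26  [f.idx * -1 + 44]
20. n9.idx = true  [A.lab == false]
21. n12.key = -7  [len(S.mk) - 9]
22. n12.cnt = 30  [A.ok * 3 - 45]
23. n13.tag = 26  [terminal]
24. n14.depth = 16  [terminal]
25. n12.tag = "kq"  ["kq"]
26. n15.idx = 30  [terminal]
27. n8.lab = 4  [f.idx - 26]
28. n8.key = 16  [f.idx - 14]
29. n3.tag = "qqk"  [B₁.tag ++ "k"]
30. n16.fin = true  [terminal]
31. n1.ok = -9  [len(B.tag) - 12]
32. n1.lim = 0  [f.idx - 26]
33. n1.idx = false  [A.lab and a.fin]
34. n0.lab = -1  [A.lim + A.ok + 8]
35. n0.key = 6  [A.ok + 15]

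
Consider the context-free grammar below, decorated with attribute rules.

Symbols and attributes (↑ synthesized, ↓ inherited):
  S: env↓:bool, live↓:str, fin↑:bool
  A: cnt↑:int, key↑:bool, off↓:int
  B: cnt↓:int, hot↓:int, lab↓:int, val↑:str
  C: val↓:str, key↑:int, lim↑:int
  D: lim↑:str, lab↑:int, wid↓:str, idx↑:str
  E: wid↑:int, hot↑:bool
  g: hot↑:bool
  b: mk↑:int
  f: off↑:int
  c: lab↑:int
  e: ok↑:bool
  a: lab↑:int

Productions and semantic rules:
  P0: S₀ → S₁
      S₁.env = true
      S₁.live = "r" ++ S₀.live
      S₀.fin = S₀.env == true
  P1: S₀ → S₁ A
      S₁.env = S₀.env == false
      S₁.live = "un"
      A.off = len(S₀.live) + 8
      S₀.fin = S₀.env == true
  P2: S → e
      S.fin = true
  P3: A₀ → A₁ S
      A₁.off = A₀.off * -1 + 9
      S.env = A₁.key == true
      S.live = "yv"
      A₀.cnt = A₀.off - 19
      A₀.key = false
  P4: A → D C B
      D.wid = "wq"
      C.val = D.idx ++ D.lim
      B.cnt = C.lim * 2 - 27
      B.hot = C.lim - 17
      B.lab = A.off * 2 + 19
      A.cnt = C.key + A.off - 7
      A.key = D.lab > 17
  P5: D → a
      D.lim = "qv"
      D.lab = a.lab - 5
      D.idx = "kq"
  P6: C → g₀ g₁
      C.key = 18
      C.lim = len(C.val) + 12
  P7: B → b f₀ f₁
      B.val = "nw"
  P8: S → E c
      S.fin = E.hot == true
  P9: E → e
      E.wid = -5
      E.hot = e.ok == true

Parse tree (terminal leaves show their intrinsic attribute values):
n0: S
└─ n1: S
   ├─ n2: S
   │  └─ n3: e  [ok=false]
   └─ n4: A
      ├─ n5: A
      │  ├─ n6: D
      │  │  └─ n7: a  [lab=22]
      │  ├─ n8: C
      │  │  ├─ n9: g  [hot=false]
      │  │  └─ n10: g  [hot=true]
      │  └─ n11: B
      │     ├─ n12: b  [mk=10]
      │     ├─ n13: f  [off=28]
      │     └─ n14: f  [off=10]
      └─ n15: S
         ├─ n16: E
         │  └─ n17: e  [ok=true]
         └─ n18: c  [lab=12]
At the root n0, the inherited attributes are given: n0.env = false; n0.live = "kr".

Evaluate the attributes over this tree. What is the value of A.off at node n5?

-2

1. n0.env = false  [given at root]
2. n0.live = "kr"  [given at root]
3. n1.env = true  [true]
4. n1.live = "rkr"  ["r" ++ S₀.live]
5. n2.env = false  [S₀.env == false]
6. n2.live = "un"  ["un"]
7. n3.ok = false  [terminal]
8. n2.fin = true  [true]
9. n4.off = 11  [len(S₀.live) + 8]
10. n5.off = -2  [A₀.off * -1 + 9]
11. n6.wid = "wq"  ["wq"]
12. n7.lab = 22  [terminal]
13. n6.lim = "qv"  ["qv"]
14. n6.lab = 17  [a.lab - 5]
15. n6.idx = "kq"  ["kq"]
16. n8.val = "kqqv"  [D.idx ++ D.lim]
17. n9.hot = false  [terminal]
18. n10.hot = true  [terminal]
19. n8.key = 18  [18]
20. n8.lim = 16  [len(C.val) + 12]
21. n11.cnt = 5  [C.lim * 2 - 27]
22. n11.hot = -1  [C.lim - 17]
23. n11.lab = 15  [A.off * 2 + 19]
24. n12.mk = 10  [terminal]
25. n13.off = 28  [terminal]
26. n14.off = 10  [terminal]
27. n11.val = "nw"  ["nw"]
28. n5.cnt = 9  [C.key + A.off - 7]
29. n5.key = false  [D.lab > 17]
30. n15.env = false  [A₁.key == true]
31. n15.live = "yv"  ["yv"]
32. n17.ok = true  [terminal]
33. n16.wid = -5  [-5]
34. n16.hot = true  [e.ok == true]
35. n18.lab = 12  [terminal]
36. n15.fin = true  [E.hot == true]
37. n4.cnt = -8  [A₀.off - 19]
38. n4.key = false  [false]
39. n1.fin = true  [S₀.env == true]
40. n0.fin = false  [S₀.env == true]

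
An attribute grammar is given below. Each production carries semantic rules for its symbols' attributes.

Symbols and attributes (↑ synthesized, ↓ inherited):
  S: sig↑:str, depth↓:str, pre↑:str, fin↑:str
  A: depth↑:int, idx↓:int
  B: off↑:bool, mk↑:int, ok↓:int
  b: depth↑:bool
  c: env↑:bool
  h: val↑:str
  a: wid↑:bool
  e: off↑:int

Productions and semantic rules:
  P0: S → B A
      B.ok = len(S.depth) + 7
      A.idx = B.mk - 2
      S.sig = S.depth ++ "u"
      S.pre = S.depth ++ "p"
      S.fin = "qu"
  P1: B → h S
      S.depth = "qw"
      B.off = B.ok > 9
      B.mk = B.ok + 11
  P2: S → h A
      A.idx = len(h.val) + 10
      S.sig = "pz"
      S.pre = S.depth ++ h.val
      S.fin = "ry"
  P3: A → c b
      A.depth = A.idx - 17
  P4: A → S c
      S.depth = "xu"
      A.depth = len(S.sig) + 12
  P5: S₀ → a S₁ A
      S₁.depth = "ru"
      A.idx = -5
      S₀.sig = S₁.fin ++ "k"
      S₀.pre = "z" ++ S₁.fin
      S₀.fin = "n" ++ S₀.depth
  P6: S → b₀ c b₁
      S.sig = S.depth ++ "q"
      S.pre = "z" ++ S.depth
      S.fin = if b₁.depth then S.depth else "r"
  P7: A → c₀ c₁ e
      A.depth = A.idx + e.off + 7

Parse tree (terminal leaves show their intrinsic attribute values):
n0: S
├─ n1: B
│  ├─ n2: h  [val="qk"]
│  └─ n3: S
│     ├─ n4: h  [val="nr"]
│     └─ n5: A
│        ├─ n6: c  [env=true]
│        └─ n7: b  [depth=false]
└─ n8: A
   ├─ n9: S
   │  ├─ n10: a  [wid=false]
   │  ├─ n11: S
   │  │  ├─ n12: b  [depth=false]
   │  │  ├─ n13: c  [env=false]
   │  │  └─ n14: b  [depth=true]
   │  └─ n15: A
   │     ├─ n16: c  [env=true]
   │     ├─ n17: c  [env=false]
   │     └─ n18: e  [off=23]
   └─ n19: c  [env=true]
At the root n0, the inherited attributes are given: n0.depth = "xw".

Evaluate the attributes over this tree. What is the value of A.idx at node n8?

18

1. n0.depth = "xw"  [given at root]
2. n1.ok = 9  [len(S.depth) + 7]
3. n2.val = "qk"  [terminal]
4. n3.depth = "qw"  ["qw"]
5. n4.val = "nr"  [terminal]
6. n5.idx = 12  [len(h.val) + 10]
7. n6.env = true  [terminal]
8. n7.depth = false  [terminal]
9. n5.depth = -5  [A.idx - 17]
10. n3.sig = "pz"  ["pz"]
11. n3.pre = "qwnr"  [S.depth ++ h.val]
12. n3.fin = "ry"  ["ry"]
13. n1.off = false  [B.ok > 9]
14. n1.mk = 20  [B.ok + 11]
15. n8.idx = 18  [B.mk - 2]
16. n9.depth = "xu"  ["xu"]
17. n10.wid = false  [terminal]
18. n11.depth = "ru"  ["ru"]
19. n12.depth = false  [terminal]
20. n13.env = false  [terminal]
21. n14.depth = true  [terminal]
22. n11.sig = "ruq"  [S.depth ++ "q"]
23. n11.pre = "zru"  ["z" ++ S.depth]
24. n11.fin = "ru"  [if b₁.depth then S.depth else "r"]
25. n15.idx = -5  [-5]
26. n16.env = true  [terminal]
27. n17.env = false  [terminal]
28. n18.off = 23  [terminal]
29. n15.depth = 25  [A.idx + e.off + 7]
30. n9.sig = "ruk"  [S₁.fin ++ "k"]
31. n9.pre = "zru"  ["z" ++ S₁.fin]
32. n9.fin = "nxu"  ["n" ++ S₀.depth]
33. n19.env = true  [terminal]
34. n8.depth = 15  [len(S.sig) + 12]
35. n0.sig = "xwu"  [S.depth ++ "u"]
36. n0.pre = "xwp"  [S.depth ++ "p"]
37. n0.fin = "qu"  ["qu"]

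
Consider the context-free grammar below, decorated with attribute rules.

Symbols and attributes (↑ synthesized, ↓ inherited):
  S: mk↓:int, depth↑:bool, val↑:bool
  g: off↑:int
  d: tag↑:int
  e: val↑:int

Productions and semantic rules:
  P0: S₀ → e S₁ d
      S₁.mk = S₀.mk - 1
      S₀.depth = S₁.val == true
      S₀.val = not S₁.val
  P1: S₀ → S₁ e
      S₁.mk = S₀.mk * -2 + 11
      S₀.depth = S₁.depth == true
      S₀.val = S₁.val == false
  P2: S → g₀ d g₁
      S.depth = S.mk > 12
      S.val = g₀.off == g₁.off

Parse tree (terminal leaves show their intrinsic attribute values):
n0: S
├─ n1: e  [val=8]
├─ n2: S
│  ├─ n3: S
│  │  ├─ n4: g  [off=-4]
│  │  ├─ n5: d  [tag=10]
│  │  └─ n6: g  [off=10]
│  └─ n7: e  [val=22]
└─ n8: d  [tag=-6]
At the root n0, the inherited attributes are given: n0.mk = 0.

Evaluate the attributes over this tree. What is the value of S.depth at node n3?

true

1. n0.mk = 0  [given at root]
2. n1.val = 8  [terminal]
3. n2.mk = -1  [S₀.mk - 1]
4. n3.mk = 13  [S₀.mk * -2 + 11]
5. n4.off = -4  [terminal]
6. n5.tag = 10  [terminal]
7. n6.off = 10  [terminal]
8. n3.depth = true  [S.mk > 12]
9. n3.val = false  [g₀.off == g₁.off]
10. n7.val = 22  [terminal]
11. n2.depth = true  [S₁.depth == true]
12. n2.val = true  [S₁.val == false]
13. n8.tag = -6  [terminal]
14. n0.depth = true  [S₁.val == true]
15. n0.val = false  [not S₁.val]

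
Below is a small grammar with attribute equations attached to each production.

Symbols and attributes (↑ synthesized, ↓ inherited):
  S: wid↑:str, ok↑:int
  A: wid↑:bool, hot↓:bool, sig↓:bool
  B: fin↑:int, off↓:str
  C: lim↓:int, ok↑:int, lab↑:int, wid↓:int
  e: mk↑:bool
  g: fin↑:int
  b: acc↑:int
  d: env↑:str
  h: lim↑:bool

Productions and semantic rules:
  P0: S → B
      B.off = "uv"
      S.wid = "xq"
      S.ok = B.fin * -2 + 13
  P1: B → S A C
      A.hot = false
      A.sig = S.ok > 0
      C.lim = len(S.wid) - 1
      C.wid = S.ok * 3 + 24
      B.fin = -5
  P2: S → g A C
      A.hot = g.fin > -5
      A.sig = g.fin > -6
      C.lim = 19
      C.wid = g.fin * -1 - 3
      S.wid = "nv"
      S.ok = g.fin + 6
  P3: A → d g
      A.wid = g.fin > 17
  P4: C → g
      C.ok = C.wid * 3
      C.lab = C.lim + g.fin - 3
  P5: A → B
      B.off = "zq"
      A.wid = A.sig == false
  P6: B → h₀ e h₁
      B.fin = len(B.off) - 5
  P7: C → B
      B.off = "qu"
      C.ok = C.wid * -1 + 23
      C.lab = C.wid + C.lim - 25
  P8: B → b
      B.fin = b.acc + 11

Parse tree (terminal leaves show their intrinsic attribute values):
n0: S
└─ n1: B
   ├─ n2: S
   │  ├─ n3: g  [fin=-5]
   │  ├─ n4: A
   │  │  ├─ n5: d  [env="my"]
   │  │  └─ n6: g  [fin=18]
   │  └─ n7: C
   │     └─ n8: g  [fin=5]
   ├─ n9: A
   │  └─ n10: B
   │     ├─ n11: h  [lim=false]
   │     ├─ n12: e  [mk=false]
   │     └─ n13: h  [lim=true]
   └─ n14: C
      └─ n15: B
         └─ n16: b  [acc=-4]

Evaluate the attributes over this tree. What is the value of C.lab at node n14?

3

1. n1.off = "uv"  ["uv"]
2. n3.fin = -5  [terminal]
3. n4.hot = false  [g.fin > -5]
4. n4.sig = true  [g.fin > -6]
5. n5.env = "my"  [terminal]
6. n6.fin = 18  [terminal]
7. n4.wid = true  [g.fin > 17]
8. n7.lim = 19  [19]
9. n7.wid = 2  [g.fin * -1 - 3]
10. n8.fin = 5  [terminal]
11. n7.ok = 6  [C.wid * 3]
12. n7.lab = 21  [C.lim + g.fin - 3]
13. n2.wid = "nv"  ["nv"]
14. n2.ok = 1  [g.fin + 6]
15. n9.hot = false  [false]
16. n9.sig = true  [S.ok > 0]
17. n10.off = "zq"  ["zq"]
18. n11.lim = false  [terminal]
19. n12.mk = false  [terminal]
20. n13.lim = true  [terminal]
21. n10.fin = -3  [len(B.off) - 5]
22. n9.wid = false  [A.sig == false]
23. n14.lim = 1  [len(S.wid) - 1]
24. n14.wid = 27  [S.ok * 3 + 24]
25. n15.off = "qu"  ["qu"]
26. n16.acc = -4  [terminal]
27. n15.fin = 7  [b.acc + 11]
28. n14.ok = -4  [C.wid * -1 + 23]
29. n14.lab = 3  [C.wid + C.lim - 25]
30. n1.fin = -5  [-5]
31. n0.wid = "xq"  ["xq"]
32. n0.ok = 23  [B.fin * -2 + 13]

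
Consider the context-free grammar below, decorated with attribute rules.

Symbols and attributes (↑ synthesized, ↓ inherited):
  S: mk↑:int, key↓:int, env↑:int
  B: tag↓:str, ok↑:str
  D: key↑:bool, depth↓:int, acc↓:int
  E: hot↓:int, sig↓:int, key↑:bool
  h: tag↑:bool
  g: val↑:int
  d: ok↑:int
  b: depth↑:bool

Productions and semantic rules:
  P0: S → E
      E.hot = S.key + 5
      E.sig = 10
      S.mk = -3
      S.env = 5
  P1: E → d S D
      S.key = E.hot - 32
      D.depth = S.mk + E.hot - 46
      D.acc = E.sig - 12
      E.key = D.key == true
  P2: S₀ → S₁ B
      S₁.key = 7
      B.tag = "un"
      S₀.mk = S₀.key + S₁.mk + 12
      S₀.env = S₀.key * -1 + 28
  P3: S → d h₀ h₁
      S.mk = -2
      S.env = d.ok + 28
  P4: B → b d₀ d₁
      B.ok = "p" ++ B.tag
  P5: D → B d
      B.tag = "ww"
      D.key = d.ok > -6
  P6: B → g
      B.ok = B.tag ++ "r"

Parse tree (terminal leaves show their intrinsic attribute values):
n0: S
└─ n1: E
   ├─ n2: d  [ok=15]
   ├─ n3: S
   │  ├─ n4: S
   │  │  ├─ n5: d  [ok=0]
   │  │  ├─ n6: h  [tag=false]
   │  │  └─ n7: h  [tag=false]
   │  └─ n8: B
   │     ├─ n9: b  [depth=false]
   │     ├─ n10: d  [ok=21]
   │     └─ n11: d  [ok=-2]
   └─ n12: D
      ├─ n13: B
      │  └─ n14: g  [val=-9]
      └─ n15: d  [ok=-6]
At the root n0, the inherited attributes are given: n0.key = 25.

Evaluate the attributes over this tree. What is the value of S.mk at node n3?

8

1. n0.key = 25  [given at root]
2. n1.hot = 30  [S.key + 5]
3. n1.sig = 10  [10]
4. n2.ok = 15  [terminal]
5. n3.key = -2  [E.hot - 32]
6. n4.key = 7  [7]
7. n5.ok = 0  [terminal]
8. n6.tag = false  [terminal]
9. n7.tag = false  [terminal]
10. n4.mk = -2  [-2]
11. n4.env = 28  [d.ok + 28]
12. n8.tag = "un"  ["un"]
13. n9.depth = false  [terminal]
14. n10.ok = 21  [terminal]
15. n11.ok = -2  [terminal]
16. n8.ok = "pun"  ["p" ++ B.tag]
17. n3.mk = 8  [S₀.key + S₁.mk + 12]
18. n3.env = 30  [S₀.key * -1 + 28]
19. n12.depth = -8  [S.mk + E.hot - 46]
20. n12.acc = -2  [E.sig - 12]
21. n13.tag = "ww"  ["ww"]
22. n14.val = -9  [terminal]
23. n13.ok = "wwr"  [B.tag ++ "r"]
24. n15.ok = -6  [terminal]
25. n12.key = false  [d.ok > -6]
26. n1.key = false  [D.key == true]
27. n0.mk = -3  [-3]
28. n0.env = 5  [5]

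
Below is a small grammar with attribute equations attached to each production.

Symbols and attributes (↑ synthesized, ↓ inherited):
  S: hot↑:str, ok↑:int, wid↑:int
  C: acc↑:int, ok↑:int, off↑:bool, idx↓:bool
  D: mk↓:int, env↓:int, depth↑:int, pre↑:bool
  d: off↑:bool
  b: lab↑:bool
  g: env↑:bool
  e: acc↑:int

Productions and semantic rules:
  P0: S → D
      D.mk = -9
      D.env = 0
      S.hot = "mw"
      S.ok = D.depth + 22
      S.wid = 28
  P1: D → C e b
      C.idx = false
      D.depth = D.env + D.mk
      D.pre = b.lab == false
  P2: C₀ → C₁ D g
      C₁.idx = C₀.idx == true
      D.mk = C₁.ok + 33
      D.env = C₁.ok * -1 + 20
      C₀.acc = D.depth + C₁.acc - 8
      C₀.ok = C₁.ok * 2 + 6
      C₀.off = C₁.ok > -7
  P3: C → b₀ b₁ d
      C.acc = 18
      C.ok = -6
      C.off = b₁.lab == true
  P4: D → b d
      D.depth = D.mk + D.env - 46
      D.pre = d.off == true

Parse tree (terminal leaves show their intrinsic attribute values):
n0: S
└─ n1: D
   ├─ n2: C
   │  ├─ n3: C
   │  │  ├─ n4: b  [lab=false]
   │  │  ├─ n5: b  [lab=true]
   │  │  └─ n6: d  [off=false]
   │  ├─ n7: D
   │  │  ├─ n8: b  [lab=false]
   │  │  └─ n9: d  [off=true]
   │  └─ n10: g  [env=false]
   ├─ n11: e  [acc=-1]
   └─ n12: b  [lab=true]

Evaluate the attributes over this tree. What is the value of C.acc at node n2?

1. n1.mk = -9  [-9]
2. n1.env = 0  [0]
3. n2.idx = false  [false]
4. n3.idx = false  [C₀.idx == true]
5. n4.lab = false  [terminal]
6. n5.lab = true  [terminal]
7. n6.off = false  [terminal]
8. n3.acc = 18  [18]
9. n3.ok = -6  [-6]
10. n3.off = true  [b₁.lab == true]
11. n7.mk = 27  [C₁.ok + 33]
12. n7.env = 26  [C₁.ok * -1 + 20]
13. n8.lab = false  [terminal]
14. n9.off = true  [terminal]
15. n7.depth = 7  [D.mk + D.env - 46]
16. n7.pre = true  [d.off == true]
17. n10.env = false  [terminal]
18. n2.acc = 17  [D.depth + C₁.acc - 8]
19. n2.ok = -6  [C₁.ok * 2 + 6]
20. n2.off = true  [C₁.ok > -7]
21. n11.acc = -1  [terminal]
22. n12.lab = true  [terminal]
23. n1.depth = -9  [D.env + D.mk]
24. n1.pre = false  [b.lab == false]
25. n0.hot = "mw"  ["mw"]
26. n0.ok = 13  [D.depth + 22]
27. n0.wid = 28  [28]

17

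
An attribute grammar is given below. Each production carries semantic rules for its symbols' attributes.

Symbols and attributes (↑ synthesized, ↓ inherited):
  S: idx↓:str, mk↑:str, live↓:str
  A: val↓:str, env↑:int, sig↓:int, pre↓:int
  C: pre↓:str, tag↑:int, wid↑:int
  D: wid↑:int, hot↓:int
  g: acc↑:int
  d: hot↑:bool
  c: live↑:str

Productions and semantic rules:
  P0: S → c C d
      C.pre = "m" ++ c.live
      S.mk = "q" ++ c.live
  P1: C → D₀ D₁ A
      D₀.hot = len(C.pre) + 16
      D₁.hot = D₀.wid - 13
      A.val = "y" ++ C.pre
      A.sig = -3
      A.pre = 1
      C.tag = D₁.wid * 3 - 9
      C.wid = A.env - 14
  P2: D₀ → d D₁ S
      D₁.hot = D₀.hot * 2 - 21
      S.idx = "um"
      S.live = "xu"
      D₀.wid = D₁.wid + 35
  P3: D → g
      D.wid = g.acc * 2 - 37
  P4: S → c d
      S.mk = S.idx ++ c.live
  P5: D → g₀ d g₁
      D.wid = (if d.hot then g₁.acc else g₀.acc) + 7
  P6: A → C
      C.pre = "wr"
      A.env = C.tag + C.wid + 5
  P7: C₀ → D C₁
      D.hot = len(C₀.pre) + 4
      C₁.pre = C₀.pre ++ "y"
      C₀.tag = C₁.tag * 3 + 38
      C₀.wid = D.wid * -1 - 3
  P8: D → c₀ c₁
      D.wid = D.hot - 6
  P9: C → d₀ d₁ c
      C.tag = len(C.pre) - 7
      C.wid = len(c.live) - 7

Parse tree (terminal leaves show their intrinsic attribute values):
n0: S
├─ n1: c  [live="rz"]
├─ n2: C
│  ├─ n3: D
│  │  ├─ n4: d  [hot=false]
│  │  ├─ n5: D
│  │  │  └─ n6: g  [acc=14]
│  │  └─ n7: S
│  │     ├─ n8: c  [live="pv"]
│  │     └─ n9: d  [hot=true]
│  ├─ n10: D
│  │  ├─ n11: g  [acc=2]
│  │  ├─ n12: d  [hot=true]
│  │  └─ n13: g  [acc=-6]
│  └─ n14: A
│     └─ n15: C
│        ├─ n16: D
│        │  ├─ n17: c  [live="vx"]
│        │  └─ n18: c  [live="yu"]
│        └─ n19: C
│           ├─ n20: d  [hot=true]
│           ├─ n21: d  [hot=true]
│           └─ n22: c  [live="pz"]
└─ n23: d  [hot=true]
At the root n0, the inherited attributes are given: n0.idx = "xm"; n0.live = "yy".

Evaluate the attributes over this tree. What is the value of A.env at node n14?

28

1. n0.idx = "xm"  [given at root]
2. n0.live = "yy"  [given at root]
3. n1.live = "rz"  [terminal]
4. n2.pre = "mrz"  ["m" ++ c.live]
5. n3.hot = 19  [len(C.pre) + 16]
6. n4.hot = false  [terminal]
7. n5.hot = 17  [D₀.hot * 2 - 21]
8. n6.acc = 14  [terminal]
9. n5.wid = -9  [g.acc * 2 - 37]
10. n7.idx = "um"  ["um"]
11. n7.live = "xu"  ["xu"]
12. n8.live = "pv"  [terminal]
13. n9.hot = true  [terminal]
14. n7.mk = "umpv"  [S.idx ++ c.live]
15. n3.wid = 26  [D₁.wid + 35]
16. n10.hot = 13  [D₀.wid - 13]
17. n11.acc = 2  [terminal]
18. n12.hot = true  [terminal]
19. n13.acc = -6  [terminal]
20. n10.wid = 1  [(if d.hot then g₁.acc else g₀.acc) + 7]
21. n14.val = "ymrz"  ["y" ++ C.pre]
22. n14.sig = -3  [-3]
23. n14.pre = 1  [1]
24. n15.pre = "wr"  ["wr"]
25. n16.hot = 6  [len(C₀.pre) + 4]
26. n17.live = "vx"  [terminal]
27. n18.live = "yu"  [terminal]
28. n16.wid = 0  [D.hot - 6]
29. n19.pre = "wry"  [C₀.pre ++ "y"]
30. n20.hot = true  [terminal]
31. n21.hot = true  [terminal]
32. n22.live = "pz"  [terminal]
33. n19.tag = -4  [len(C.pre) - 7]
34. n19.wid = -5  [len(c.live) - 7]
35. n15.tag = 26  [C₁.tag * 3 + 38]
36. n15.wid = -3  [D.wid * -1 - 3]
37. n14.env = 28  [C.tag + C.wid + 5]
38. n2.tag = -6  [D₁.wid * 3 - 9]
39. n2.wid = 14  [A.env - 14]
40. n23.hot = true  [terminal]
41. n0.mk = "qrz"  ["q" ++ c.live]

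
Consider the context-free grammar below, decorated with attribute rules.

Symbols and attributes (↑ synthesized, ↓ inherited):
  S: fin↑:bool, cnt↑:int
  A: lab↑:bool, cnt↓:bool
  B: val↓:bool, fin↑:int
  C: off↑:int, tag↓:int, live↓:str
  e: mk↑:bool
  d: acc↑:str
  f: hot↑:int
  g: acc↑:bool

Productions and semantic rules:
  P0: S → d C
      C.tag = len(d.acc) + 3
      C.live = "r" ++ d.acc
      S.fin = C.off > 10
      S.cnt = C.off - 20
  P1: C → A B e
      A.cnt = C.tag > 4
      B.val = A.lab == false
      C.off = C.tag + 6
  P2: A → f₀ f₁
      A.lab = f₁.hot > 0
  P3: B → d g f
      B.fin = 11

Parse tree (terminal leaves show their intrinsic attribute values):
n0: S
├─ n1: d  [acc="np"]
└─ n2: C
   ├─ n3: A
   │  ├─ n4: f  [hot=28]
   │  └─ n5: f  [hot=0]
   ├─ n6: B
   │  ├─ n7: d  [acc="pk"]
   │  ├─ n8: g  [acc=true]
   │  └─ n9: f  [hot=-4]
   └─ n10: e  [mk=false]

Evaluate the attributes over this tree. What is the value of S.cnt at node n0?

1. n1.acc = "np"  [terminal]
2. n2.tag = 5  [len(d.acc) + 3]
3. n2.live = "rnp"  ["r" ++ d.acc]
4. n3.cnt = true  [C.tag > 4]
5. n4.hot = 28  [terminal]
6. n5.hot = 0  [terminal]
7. n3.lab = false  [f₁.hot > 0]
8. n6.val = true  [A.lab == false]
9. n7.acc = "pk"  [terminal]
10. n8.acc = true  [terminal]
11. n9.hot = -4  [terminal]
12. n6.fin = 11  [11]
13. n10.mk = false  [terminal]
14. n2.off = 11  [C.tag + 6]
15. n0.fin = true  [C.off > 10]
16. n0.cnt = -9  [C.off - 20]

-9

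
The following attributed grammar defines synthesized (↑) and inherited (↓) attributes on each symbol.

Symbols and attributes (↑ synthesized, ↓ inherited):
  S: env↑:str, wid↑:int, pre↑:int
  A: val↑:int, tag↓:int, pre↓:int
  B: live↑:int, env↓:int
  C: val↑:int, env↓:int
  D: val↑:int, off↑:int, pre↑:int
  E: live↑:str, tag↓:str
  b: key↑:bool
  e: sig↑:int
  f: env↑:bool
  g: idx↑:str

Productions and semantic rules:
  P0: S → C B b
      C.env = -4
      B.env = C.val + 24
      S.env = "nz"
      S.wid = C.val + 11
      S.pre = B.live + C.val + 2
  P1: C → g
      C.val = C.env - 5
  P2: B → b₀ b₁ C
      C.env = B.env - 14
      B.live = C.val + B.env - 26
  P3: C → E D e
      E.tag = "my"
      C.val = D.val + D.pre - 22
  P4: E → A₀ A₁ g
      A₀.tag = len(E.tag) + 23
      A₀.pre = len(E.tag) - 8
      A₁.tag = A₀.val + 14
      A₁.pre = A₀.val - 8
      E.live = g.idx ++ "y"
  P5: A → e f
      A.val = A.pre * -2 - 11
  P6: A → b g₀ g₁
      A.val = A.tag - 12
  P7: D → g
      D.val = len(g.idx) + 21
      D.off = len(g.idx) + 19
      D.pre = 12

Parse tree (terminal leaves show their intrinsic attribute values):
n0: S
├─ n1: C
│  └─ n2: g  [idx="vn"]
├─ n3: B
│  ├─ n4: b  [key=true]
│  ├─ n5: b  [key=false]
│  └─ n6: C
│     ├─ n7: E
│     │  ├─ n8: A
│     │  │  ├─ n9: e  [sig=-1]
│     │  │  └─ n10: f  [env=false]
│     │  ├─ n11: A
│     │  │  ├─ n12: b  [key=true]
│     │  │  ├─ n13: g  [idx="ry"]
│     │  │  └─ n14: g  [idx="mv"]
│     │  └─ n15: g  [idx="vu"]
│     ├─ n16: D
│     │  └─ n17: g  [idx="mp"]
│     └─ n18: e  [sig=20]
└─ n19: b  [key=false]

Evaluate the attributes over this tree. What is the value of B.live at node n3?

1. n1.env = -4  [-4]
2. n2.idx = "vn"  [terminal]
3. n1.val = -9  [C.env - 5]
4. n3.env = 15  [C.val + 24]
5. n4.key = true  [terminal]
6. n5.key = false  [terminal]
7. n6.env = 1  [B.env - 14]
8. n7.tag = "my"  ["my"]
9. n8.tag = 25  [len(E.tag) + 23]
10. n8.pre = -6  [len(E.tag) - 8]
11. n9.sig = -1  [terminal]
12. n10.env = false  [terminal]
13. n8.val = 1  [A.pre * -2 - 11]
14. n11.tag = 15  [A₀.val + 14]
15. n11.pre = -7  [A₀.val - 8]
16. n12.key = true  [terminal]
17. n13.idx = "ry"  [terminal]
18. n14.idx = "mv"  [terminal]
19. n11.val = 3  [A.tag - 12]
20. n15.idx = "vu"  [terminal]
21. n7.live = "vuy"  [g.idx ++ "y"]
22. n17.idx = "mp"  [terminal]
23. n16.val = 23  [len(g.idx) + 21]
24. n16.off = 21  [len(g.idx) + 19]
25. n16.pre = 12  [12]
26. n18.sig = 20  [terminal]
27. n6.val = 13  [D.val + D.pre - 22]
28. n3.live = 2  [C.val + B.env - 26]
29. n19.key = false  [terminal]
30. n0.env = "nz"  ["nz"]
31. n0.wid = 2  [C.val + 11]
32. n0.pre = -5  [B.live + C.val + 2]

2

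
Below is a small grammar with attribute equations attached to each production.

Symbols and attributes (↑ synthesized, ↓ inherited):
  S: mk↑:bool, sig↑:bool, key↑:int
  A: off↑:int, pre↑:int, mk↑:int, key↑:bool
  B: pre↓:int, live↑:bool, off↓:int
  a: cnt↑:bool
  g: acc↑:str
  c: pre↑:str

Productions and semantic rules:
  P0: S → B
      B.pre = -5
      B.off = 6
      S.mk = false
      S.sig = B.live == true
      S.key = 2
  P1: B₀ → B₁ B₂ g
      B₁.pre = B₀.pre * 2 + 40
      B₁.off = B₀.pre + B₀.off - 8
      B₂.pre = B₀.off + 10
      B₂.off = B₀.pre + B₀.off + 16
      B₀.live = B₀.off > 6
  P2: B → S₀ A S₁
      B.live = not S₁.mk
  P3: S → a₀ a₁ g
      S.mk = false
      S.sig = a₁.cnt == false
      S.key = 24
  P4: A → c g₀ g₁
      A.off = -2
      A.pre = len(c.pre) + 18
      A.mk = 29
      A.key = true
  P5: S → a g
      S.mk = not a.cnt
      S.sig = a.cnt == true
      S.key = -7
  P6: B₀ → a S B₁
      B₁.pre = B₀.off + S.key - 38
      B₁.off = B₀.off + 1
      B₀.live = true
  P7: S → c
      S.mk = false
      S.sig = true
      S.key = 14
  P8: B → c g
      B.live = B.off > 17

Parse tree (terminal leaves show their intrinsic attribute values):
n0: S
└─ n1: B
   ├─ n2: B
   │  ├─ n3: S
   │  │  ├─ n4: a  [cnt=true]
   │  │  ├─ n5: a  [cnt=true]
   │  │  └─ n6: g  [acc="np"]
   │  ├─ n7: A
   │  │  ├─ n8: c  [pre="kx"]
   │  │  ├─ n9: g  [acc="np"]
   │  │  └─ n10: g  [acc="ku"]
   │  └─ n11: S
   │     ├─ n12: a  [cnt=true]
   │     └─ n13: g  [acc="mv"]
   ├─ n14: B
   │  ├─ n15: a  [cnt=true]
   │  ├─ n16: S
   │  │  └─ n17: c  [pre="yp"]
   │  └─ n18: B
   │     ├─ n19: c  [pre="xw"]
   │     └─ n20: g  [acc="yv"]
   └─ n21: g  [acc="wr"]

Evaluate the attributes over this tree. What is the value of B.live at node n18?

1. n1.pre = -5  [-5]
2. n1.off = 6  [6]
3. n2.pre = 30  [B₀.pre * 2 + 40]
4. n2.off = -7  [B₀.pre + B₀.off - 8]
5. n4.cnt = true  [terminal]
6. n5.cnt = true  [terminal]
7. n6.acc = "np"  [terminal]
8. n3.mk = false  [false]
9. n3.sig = false  [a₁.cnt == false]
10. n3.key = 24  [24]
11. n8.pre = "kx"  [terminal]
12. n9.acc = "np"  [terminal]
13. n10.acc = "ku"  [terminal]
14. n7.off = -2  [-2]
15. n7.pre = 20  [len(c.pre) + 18]
16. n7.mk = 29  [29]
17. n7.key = true  [true]
18. n12.cnt = true  [terminal]
19. n13.acc = "mv"  [terminal]
20. n11.mk = false  [not a.cnt]
21. n11.sig = true  [a.cnt == true]
22. n11.key = -7  [-7]
23. n2.live = true  [not S₁.mk]
24. n14.pre = 16  [B₀.off + 10]
25. n14.off = 17  [B₀.pre + B₀.off + 16]
26. n15.cnt = true  [terminal]
27. n17.pre = "yp"  [terminal]
28. n16.mk = false  [false]
29. n16.sig = true  [true]
30. n16.key = 14  [14]
31. n18.pre = -7  [B₀.off + S.key - 38]
32. n18.off = 18  [B₀.off + 1]
33. n19.pre = "xw"  [terminal]
34. n20.acc = "yv"  [terminal]
35. n18.live = true  [B.off > 17]
36. n14.live = true  [true]
37. n21.acc = "wr"  [terminal]
38. n1.live = false  [B₀.off > 6]
39. n0.mk = false  [false]
40. n0.sig = false  [B.live == true]
41. n0.key = 2  [2]

true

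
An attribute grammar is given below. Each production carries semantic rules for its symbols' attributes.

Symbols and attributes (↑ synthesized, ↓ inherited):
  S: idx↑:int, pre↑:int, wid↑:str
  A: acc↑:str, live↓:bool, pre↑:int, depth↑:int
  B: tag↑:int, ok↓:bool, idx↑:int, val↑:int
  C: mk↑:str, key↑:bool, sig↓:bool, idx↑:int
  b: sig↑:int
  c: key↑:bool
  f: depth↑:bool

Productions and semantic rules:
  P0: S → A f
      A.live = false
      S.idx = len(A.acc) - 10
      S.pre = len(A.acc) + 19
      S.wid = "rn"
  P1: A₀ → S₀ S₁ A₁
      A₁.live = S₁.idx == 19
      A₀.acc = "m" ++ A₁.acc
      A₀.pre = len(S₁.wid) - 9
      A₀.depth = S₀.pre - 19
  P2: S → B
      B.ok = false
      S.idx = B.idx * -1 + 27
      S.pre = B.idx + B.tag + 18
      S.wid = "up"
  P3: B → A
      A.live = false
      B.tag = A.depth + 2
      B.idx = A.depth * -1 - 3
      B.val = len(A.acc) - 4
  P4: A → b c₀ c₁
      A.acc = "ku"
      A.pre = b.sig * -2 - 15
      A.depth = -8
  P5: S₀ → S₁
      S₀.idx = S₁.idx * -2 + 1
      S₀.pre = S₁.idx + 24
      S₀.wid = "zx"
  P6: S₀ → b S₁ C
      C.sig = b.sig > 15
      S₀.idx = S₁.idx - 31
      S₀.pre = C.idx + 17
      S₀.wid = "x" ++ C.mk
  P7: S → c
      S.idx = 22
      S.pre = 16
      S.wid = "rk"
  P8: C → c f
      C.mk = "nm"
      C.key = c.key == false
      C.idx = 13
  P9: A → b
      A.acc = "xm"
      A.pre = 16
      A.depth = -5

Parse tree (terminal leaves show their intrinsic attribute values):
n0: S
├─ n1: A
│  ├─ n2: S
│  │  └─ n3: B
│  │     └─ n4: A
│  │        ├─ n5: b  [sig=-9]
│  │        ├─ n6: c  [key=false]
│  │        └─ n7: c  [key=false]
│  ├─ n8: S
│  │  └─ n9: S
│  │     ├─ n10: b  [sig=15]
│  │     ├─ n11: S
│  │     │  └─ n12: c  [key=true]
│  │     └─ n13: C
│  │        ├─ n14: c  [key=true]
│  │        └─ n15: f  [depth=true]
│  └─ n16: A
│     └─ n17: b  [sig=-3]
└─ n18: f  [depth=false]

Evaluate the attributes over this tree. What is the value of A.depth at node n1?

-2

1. n1.live = false  [false]
2. n3.ok = false  [false]
3. n4.live = false  [false]
4. n5.sig = -9  [terminal]
5. n6.key = false  [terminal]
6. n7.key = false  [terminal]
7. n4.acc = "ku"  ["ku"]
8. n4.pre = 3  [b.sig * -2 - 15]
9. n4.depth = -8  [-8]
10. n3.tag = -6  [A.depth + 2]
11. n3.idx = 5  [A.depth * -1 - 3]
12. n3.val = -2  [len(A.acc) - 4]
13. n2.idx = 22  [B.idx * -1 + 27]
14. n2.pre = 17  [B.idx + B.tag + 18]
15. n2.wid = "up"  ["up"]
16. n10.sig = 15  [terminal]
17. n12.key = true  [terminal]
18. n11.idx = 22  [22]
19. n11.pre = 16  [16]
20. n11.wid = "rk"  ["rk"]
21. n13.sig = false  [b.sig > 15]
22. n14.key = true  [terminal]
23. n15.depth = true  [terminal]
24. n13.mk = "nm"  ["nm"]
25. n13.key = false  [c.key == false]
26. n13.idx = 13  [13]
27. n9.idx = -9  [S₁.idx - 31]
28. n9.pre = 30  [C.idx + 17]
29. n9.wid = "xnm"  ["x" ++ C.mk]
30. n8.idx = 19  [S₁.idx * -2 + 1]
31. n8.pre = 15  [S₁.idx + 24]
32. n8.wid = "zx"  ["zx"]
33. n16.live = true  [S₁.idx == 19]
34. n17.sig = -3  [terminal]
35. n16.acc = "xm"  ["xm"]
36. n16.pre = 16  [16]
37. n16.depth = -5  [-5]
38. n1.acc = "mxm"  ["m" ++ A₁.acc]
39. n1.pre = -7  [len(S₁.wid) - 9]
40. n1.depth = -2  [S₀.pre - 19]
41. n18.depth = false  [terminal]
42. n0.idx = -7  [len(A.acc) - 10]
43. n0.pre = 22  [len(A.acc) + 19]
44. n0.wid = "rn"  ["rn"]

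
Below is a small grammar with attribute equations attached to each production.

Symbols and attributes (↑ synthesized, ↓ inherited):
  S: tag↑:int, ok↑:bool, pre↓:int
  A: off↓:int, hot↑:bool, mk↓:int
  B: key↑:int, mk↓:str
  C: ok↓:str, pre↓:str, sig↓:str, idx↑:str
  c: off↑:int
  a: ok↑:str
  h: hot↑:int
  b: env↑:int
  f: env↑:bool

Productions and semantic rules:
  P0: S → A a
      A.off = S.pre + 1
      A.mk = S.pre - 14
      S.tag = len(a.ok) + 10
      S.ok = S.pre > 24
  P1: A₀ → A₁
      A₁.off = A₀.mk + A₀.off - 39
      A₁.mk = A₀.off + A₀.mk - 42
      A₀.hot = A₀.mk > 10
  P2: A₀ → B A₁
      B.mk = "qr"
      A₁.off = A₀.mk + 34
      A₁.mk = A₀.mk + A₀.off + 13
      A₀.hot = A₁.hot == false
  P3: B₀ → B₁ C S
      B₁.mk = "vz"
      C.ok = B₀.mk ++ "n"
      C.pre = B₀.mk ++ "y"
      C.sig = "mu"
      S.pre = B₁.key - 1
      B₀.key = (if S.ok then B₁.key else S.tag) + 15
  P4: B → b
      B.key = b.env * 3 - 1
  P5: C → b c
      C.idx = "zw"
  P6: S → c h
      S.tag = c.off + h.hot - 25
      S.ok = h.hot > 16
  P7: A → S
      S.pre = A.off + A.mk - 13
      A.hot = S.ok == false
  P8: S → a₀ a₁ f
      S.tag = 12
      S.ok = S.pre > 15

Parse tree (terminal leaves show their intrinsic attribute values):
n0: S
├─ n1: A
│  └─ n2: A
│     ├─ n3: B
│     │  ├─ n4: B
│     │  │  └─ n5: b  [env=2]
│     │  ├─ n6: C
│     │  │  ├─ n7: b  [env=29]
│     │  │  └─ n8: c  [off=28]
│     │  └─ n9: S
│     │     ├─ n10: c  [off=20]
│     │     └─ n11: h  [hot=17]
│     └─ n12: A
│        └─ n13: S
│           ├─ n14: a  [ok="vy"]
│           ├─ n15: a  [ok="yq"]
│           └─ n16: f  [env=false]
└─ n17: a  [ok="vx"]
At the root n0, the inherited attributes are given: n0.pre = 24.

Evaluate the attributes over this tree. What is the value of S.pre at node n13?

1. n0.pre = 24  [given at root]
2. n1.off = 25  [S.pre + 1]
3. n1.mk = 10  [S.pre - 14]
4. n2.off = -4  [A₀.mk + A₀.off - 39]
5. n2.mk = -7  [A₀.off + A₀.mk - 42]
6. n3.mk = "qr"  ["qr"]
7. n4.mk = "vz"  ["vz"]
8. n5.env = 2  [terminal]
9. n4.key = 5  [b.env * 3 - 1]
10. n6.ok = "qrn"  [B₀.mk ++ "n"]
11. n6.pre = "qry"  [B₀.mk ++ "y"]
12. n6.sig = "mu"  ["mu"]
13. n7.env = 29  [terminal]
14. n8.off = 28  [terminal]
15. n6.idx = "zw"  ["zw"]
16. n9.pre = 4  [B₁.key - 1]
17. n10.off = 20  [terminal]
18. n11.hot = 17  [terminal]
19. n9.tag = 12  [c.off + h.hot - 25]
20. n9.ok = true  [h.hot > 16]
21. n3.key = 20  [(if S.ok then B₁.key else S.tag) + 15]
22. n12.off = 27  [A₀.mk + 34]
23. n12.mk = 2  [A₀.mk + A₀.off + 13]
24. n13.pre = 16  [A.off + A.mk - 13]
25. n14.ok = "vy"  [terminal]
26. n15.ok = "yq"  [terminal]
27. n16.env = false  [terminal]
28. n13.tag = 12  [12]
29. n13.ok = true  [S.pre > 15]
30. n12.hot = false  [S.ok == false]
31. n2.hot = true  [A₁.hot == false]
32. n1.hot = false  [A₀.mk > 10]
33. n17.ok = "vx"  [terminal]
34. n0.tag = 12  [len(a.ok) + 10]
35. n0.ok = false  [S.pre > 24]

16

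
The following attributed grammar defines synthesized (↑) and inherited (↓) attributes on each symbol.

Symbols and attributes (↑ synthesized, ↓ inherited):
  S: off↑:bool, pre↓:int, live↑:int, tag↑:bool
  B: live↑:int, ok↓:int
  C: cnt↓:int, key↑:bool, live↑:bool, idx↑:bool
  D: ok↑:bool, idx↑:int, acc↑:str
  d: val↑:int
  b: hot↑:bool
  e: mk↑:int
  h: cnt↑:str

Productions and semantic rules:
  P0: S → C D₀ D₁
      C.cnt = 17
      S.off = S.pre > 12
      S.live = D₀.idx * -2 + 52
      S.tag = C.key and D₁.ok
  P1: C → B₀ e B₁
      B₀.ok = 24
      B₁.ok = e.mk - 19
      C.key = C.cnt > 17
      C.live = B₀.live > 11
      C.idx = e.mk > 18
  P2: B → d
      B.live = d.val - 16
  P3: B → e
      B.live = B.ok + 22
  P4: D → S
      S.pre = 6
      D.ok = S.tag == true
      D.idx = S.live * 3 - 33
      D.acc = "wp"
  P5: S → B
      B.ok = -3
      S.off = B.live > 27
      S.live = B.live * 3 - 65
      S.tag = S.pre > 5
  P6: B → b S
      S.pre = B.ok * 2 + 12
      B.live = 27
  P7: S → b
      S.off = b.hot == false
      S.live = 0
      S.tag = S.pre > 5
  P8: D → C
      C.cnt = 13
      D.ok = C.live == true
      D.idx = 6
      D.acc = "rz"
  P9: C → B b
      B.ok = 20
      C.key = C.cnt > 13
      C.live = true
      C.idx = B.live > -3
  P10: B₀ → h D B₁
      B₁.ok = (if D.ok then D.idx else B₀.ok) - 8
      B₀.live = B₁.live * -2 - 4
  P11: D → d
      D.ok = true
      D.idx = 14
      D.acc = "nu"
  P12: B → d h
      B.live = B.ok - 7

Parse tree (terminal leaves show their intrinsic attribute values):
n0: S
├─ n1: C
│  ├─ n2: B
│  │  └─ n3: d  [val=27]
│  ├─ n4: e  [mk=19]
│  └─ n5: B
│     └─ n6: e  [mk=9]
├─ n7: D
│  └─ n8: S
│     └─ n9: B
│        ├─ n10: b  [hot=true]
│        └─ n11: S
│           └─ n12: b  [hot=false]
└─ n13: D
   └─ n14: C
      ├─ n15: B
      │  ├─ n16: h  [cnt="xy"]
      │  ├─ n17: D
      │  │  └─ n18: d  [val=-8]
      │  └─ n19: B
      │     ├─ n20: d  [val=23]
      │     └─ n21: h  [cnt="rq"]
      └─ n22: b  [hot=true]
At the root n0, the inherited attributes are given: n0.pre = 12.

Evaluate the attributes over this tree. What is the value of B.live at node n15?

-2

1. n0.pre = 12  [given at root]
2. n1.cnt = 17  [17]
3. n2.ok = 24  [24]
4. n3.val = 27  [terminal]
5. n2.live = 11  [d.val - 16]
6. n4.mk = 19  [terminal]
7. n5.ok = 0  [e.mk - 19]
8. n6.mk = 9  [terminal]
9. n5.live = 22  [B.ok + 22]
10. n1.key = false  [C.cnt > 17]
11. n1.live = false  [B₀.live > 11]
12. n1.idx = true  [e.mk > 18]
13. n8.pre = 6  [6]
14. n9.ok = -3  [-3]
15. n10.hot = true  [terminal]
16. n11.pre = 6  [B.ok * 2 + 12]
17. n12.hot = false  [terminal]
18. n11.off = true  [b.hot == false]
19. n11.live = 0  [0]
20. n11.tag = true  [S.pre > 5]
21. n9.live = 27  [27]
22. n8.off = false  [B.live > 27]
23. n8.live = 16  [B.live * 3 - 65]
24. n8.tag = true  [S.pre > 5]
25. n7.ok = true  [S.tag == true]
26. n7.idx = 15  [S.live * 3 - 33]
27. n7.acc = "wp"  ["wp"]
28. n14.cnt = 13  [13]
29. n15.ok = 20  [20]
30. n16.cnt = "xy"  [terminal]
31. n18.val = -8  [terminal]
32. n17.ok = true  [true]
33. n17.idx = 14  [14]
34. n17.acc = "nu"  ["nu"]
35. n19.ok = 6  [(if D.ok then D.idx else B₀.ok) - 8]
36. n20.val = 23  [terminal]
37. n21.cnt = "rq"  [terminal]
38. n19.live = -1  [B.ok - 7]
39. n15.live = -2  [B₁.live * -2 - 4]
40. n22.hot = true  [terminal]
41. n14.key = false  [C.cnt > 13]
42. n14.live = true  [true]
43. n14.idx = true  [B.live > -3]
44. n13.ok = true  [C.live == true]
45. n13.idx = 6  [6]
46. n13.acc = "rz"  ["rz"]
47. n0.off = false  [S.pre > 12]
48. n0.live = 22  [D₀.idx * -2 + 52]
49. n0.tag = false  [C.key and D₁.ok]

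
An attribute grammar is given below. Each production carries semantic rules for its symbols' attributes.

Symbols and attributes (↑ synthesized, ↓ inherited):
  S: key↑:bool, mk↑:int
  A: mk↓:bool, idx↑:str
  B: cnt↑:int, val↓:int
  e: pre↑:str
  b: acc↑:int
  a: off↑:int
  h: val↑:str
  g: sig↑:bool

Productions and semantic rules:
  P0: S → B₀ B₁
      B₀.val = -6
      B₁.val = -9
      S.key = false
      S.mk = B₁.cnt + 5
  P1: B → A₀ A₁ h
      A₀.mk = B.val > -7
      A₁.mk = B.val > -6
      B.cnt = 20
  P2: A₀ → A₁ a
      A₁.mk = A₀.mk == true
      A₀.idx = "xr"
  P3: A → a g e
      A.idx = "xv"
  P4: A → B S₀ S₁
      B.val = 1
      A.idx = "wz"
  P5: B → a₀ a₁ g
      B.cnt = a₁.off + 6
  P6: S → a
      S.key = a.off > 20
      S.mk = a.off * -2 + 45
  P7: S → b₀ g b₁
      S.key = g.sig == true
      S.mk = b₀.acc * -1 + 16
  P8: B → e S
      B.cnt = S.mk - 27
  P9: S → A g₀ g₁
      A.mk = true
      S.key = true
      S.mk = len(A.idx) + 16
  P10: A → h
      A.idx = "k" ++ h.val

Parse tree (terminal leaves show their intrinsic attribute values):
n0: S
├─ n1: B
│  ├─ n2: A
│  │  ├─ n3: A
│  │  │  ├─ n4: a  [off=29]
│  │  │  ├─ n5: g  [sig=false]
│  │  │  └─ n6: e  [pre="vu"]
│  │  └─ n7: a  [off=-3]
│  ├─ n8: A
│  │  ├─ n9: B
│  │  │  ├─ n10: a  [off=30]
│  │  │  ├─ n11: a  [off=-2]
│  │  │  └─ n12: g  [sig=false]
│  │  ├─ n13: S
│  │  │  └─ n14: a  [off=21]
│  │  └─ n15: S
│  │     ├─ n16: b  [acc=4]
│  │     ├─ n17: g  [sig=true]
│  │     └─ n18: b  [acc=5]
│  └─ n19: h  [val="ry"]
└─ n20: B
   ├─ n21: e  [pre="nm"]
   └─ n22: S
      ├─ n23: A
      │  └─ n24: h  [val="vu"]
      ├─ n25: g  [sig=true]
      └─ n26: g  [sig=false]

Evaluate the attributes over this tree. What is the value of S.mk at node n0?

-3

1. n1.val = -6  [-6]
2. n2.mk = true  [B.val > -7]
3. n3.mk = true  [A₀.mk == true]
4. n4.off = 29  [terminal]
5. n5.sig = false  [terminal]
6. n6.pre = "vu"  [terminal]
7. n3.idx = "xv"  ["xv"]
8. n7.off = -3  [terminal]
9. n2.idx = "xr"  ["xr"]
10. n8.mk = false  [B.val > -6]
11. n9.val = 1  [1]
12. n10.off = 30  [terminal]
13. n11.off = -2  [terminal]
14. n12.sig = false  [terminal]
15. n9.cnt = 4  [a₁.off + 6]
16. n14.off = 21  [terminal]
17. n13.key = true  [a.off > 20]
18. n13.mk = 3  [a.off * -2 + 45]
19. n16.acc = 4  [terminal]
20. n17.sig = true  [terminal]
21. n18.acc = 5  [terminal]
22. n15.key = true  [g.sig == true]
23. n15.mk = 12  [b₀.acc * -1 + 16]
24. n8.idx = "wz"  ["wz"]
25. n19.val = "ry"  [terminal]
26. n1.cnt = 20  [20]
27. n20.val = -9  [-9]
28. n21.pre = "nm"  [terminal]
29. n23.mk = true  [true]
30. n24.val = "vu"  [terminal]
31. n23.idx = "kvu"  ["k" ++ h.val]
32. n25.sig = true  [terminal]
33. n26.sig = false  [terminal]
34. n22.key = true  [true]
35. n22.mk = 19  [len(A.idx) + 16]
36. n20.cnt = -8  [S.mk - 27]
37. n0.key = false  [false]
38. n0.mk = -3  [B₁.cnt + 5]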